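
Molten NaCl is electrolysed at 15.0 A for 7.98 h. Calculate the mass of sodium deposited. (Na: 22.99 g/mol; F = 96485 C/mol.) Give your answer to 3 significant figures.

103 g

Q = It = 15.0 × 28728 = 4.309×10^5 C
Moles of electrons = 4.309×10^5 / 96485 = 4.466 mol
Na⁺ + e⁻ → Na, so n(Na) = 4.466 mol
m = 4.466 × 22.99 = 103 g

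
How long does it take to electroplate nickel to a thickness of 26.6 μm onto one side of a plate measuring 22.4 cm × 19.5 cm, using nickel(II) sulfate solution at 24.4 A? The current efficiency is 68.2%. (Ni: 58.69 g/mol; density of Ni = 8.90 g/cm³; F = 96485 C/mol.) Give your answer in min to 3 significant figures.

34.1 min

Plated area = 22.4 × 19.5 = 436.8 cm²
Volume = 436.8 × 26.6×10⁻⁴ cm = 1.162 cm³
m(Ni) = 1.162 × 8.90 = 10.34 g
n(Ni) = 10.34 / 58.69 = 0.1762 mol; n(e⁻) = 2 × 0.1762 = 0.3524 mol
Q = 0.3524 × 96485 / 0.682 = 49860 C
t = 49860 / 24.4 = 2043 s = 34.1 min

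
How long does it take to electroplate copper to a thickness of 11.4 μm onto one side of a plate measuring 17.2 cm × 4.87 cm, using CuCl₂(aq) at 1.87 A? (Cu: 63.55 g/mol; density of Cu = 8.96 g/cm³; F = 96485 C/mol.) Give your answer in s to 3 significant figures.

1390 s

Plated area = 17.2 × 4.87 = 83.76 cm²
Volume = 83.76 × 11.4×10⁻⁴ cm = 0.09549 cm³
m(Cu) = 0.09549 × 8.96 = 0.8556 g
n(Cu) = 0.8556 / 63.55 = 0.01346 mol; n(e⁻) = 2 × 0.01346 = 0.02692 mol
Q = 0.02692 × 96485 = 2597 C
t = 2597 / 1.87 = 1389 s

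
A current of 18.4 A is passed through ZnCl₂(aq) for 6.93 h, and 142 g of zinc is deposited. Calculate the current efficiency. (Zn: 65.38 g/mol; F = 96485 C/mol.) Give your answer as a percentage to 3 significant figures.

91.3%

Q = 18.4 × 24948 = 4.590×10^5 C
n(e⁻) = 4.590×10^5 / 96485 = 4.757 mol
Zn²⁺ + 2e⁻ → Zn, so theoretical n(Zn) = 2.379 mol → 155.5 g
Efficiency = 142 / 155.5 = 0.9132 = 91.3%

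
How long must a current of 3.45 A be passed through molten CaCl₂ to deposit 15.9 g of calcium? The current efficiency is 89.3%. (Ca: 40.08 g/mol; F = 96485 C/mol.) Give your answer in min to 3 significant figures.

n(Ca) = 15.9 / 40.08 = 0.3967 mol
Ca²⁺ + 2e⁻ → Ca, so n(e⁻) = 2 × 0.3967 = 0.7934 mol
Q = 0.7934 × 96485 / 0.893 = 85720 C
t = Q / I = 85720 / 3.45 = 24850 s = 414 min

414 min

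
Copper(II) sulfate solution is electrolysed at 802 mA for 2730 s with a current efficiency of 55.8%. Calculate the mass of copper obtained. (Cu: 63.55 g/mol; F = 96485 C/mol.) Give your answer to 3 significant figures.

Q = 0.802 × 2730 = 2189 C
n(e⁻) = 2189 / 96485 = 0.02269 mol
Cu²⁺ + 2e⁻ → Cu, so theoretical m(Cu) = 0.01135 × 63.55 = 0.7213 g
Actual mass = 55.8% × 0.7213 = 0.402 g

0.402 g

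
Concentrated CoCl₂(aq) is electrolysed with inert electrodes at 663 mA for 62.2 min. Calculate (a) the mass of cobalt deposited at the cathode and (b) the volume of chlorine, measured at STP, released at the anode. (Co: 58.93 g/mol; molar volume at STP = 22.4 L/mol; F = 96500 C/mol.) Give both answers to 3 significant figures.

0.755 g Co; 0.287 L Cl₂

Q = 0.663 × 3732 = 2474 C; n(e⁻) = 2474 / 96500 = 0.02564 mol
Cathode: Co²⁺ + 2e⁻ → Co → n(Co) = 0.02564/2 = 0.01282 mol → 0.755 g
Anode: 2Cl⁻ → Cl₂ + 2e⁻ → n(Cl₂) = 0.02564/2 = 0.01282 mol → 0.287 L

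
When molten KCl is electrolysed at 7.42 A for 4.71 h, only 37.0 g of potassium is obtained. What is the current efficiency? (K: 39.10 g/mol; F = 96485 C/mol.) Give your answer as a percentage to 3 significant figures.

72.6%

Q = 7.42 × 16956 = 1.258×10^5 C
n(e⁻) = 1.258×10^5 / 96485 = 1.304 mol
K⁺ + e⁻ → K, so theoretical n(K) = 1.304 mol → 50.99 g
Efficiency = 37.0 / 50.99 = 0.7256 = 72.6%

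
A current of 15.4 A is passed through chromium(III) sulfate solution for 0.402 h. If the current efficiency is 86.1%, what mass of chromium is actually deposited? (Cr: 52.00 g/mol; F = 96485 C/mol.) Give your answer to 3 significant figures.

Q = 15.4 × 1447.2 = 22290 C
n(e⁻) = 22290 / 96485 = 0.2310 mol
Cr³⁺ + 3e⁻ → Cr, so theoretical m(Cr) = 0.07700 × 52.00 = 4.004 g
Actual mass = 86.1% × 4.004 = 3.45 g

3.45 g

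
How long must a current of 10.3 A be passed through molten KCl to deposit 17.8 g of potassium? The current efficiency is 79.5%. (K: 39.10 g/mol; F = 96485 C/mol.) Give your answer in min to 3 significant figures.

89.4 min

n(K) = 17.8 / 39.10 = 0.4552 mol
K⁺ + e⁻ → K, so n(e⁻) = 0.4552 mol
Q = 0.4552 × 96485 / 0.795 = 55250 C
t = Q / I = 55250 / 10.3 = 5364 s = 89.4 min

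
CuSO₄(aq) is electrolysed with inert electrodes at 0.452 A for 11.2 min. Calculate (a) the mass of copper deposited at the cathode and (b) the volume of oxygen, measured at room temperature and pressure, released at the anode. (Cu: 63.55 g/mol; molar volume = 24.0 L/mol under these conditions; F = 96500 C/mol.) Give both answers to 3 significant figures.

Q = 0.452 × 672 = 303.7 C; n(e⁻) = 303.7 / 96500 = 0.003147 mol
Cathode: Cu²⁺ + 2e⁻ → Cu → n(Cu) = 0.003147/2 = 0.001574 mol → 0.100 g
Anode: 2H₂O → O₂ + 4H⁺ + 4e⁻ → n(O₂) = 0.003147/4 = 7.868×10^-4 mol → 0.0189 L

0.100 g Cu; 0.0189 L O₂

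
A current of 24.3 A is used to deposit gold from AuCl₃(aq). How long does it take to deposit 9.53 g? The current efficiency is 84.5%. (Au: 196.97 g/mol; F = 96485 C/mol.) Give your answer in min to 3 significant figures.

11.4 min

n(Au) = 9.53 / 196.97 = 0.04838 mol
Au³⁺ + 3e⁻ → Au, so n(e⁻) = 3 × 0.04838 = 0.1451 mol
Q = 0.1451 × 96485 / 0.845 = 16570 C
t = Q / I = 16570 / 24.3 = 681.9 s = 11.4 min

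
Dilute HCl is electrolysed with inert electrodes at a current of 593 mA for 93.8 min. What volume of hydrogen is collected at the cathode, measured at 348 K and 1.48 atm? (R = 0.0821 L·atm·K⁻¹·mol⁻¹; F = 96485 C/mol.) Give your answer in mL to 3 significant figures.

Q = It = 0.593 × 5628 = 3337 C
n(e⁻) = 3337 / 96485 = 0.03459 mol
2H⁺ + 2e⁻ → H₂, so n(H₂) = 0.03459 / 2 = 0.01730 mol
V = nRT/P = 0.01730 × 0.0821 × 348 / 1.48 = 0.3340 L
= 334 mL

334 mL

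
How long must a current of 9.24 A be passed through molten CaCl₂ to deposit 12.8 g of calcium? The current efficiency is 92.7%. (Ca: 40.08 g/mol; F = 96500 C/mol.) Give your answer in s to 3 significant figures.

n(Ca) = 12.8 / 40.08 = 0.3194 mol
Ca²⁺ + 2e⁻ → Ca, so n(e⁻) = 2 × 0.3194 = 0.6388 mol
Q = 0.6388 × 96500 / 0.927 = 66500 C
t = Q / I = 66500 / 9.24 = 7197 s

7200 s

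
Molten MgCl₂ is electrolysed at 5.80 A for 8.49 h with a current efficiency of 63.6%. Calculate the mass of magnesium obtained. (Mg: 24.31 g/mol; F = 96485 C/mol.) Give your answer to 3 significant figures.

Q = 5.80 × 30564 = 1.773×10^5 C
n(e⁻) = 1.773×10^5 / 96485 = 1.838 mol
Mg²⁺ + 2e⁻ → Mg, so theoretical m(Mg) = 0.9190 × 24.31 = 22.34 g
Actual mass = 63.6% × 22.34 = 14.2 g

14.2 g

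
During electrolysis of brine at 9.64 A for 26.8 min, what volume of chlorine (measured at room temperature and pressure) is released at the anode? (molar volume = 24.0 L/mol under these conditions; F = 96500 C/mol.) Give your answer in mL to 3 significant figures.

1930 mL

Q = 9.64 A × 1608 s = 15500 C
n(e⁻) = 15500 / 96500 = 0.1606 mol
2Cl⁻ → Cl₂ + 2e⁻, so n(Cl₂) = 0.1606 / 2 = 0.08030 mol
V = 0.08030 × 24.0 = 1.927 L
= 1930 mL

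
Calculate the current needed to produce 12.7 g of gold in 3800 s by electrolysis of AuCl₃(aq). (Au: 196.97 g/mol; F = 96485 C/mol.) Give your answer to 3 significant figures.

n(Au) = 12.7 / 196.97 = 0.06448 mol
Au³⁺ + 3e⁻ → Au, so n(e⁻) = 3 × 0.06448 = 0.1934 mol
Q = 0.1934 × 96485 = 18660 C
I = Q / t = 18660 / 3800 s = 4.91 A

4.91 A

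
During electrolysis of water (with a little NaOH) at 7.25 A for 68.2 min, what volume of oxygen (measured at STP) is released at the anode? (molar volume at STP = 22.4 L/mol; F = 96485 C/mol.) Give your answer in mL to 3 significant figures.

1720 mL

Q = It = 7.25 × 4092 = 29670 C
Moles of electrons = 29670 / 96485 = 0.3075 mol
2H₂O → O₂ + 4H⁺ + 4e⁻, so n(O₂) = 0.3075 / 4 = 0.07688 mol
V = 0.07688 × 22.4 = 1.722 L
= 1720 mL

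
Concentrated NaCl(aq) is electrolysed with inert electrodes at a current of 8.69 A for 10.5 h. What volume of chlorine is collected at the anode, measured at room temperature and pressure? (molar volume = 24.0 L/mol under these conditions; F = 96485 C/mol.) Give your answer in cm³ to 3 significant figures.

40900 cm³

Q = It = 8.69 × 37800 = 3.285×10^5 C
n(e⁻) = 3.285×10^5 / 96485 = 3.405 mol
2Cl⁻ → Cl₂ + 2e⁻, so n(Cl₂) = 3.405 / 2 = 1.703 mol
V = 1.703 × 24.0 = 40.87 L
= 40900 cm³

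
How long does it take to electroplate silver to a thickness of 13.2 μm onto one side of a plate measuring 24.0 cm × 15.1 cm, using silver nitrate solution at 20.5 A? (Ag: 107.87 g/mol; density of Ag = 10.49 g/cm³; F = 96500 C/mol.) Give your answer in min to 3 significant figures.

3.65 min

Plated area = 24.0 × 15.1 = 362.4 cm²
Volume = 362.4 × 13.2×10⁻⁴ cm = 0.4784 cm³
m(Ag) = 0.4784 × 10.49 = 5.018 g
n(Ag) = 5.018 / 107.87 = 0.04652 mol; n(e⁻) = 0.04652 mol
Q = 0.04652 × 96500 = 4489 C
t = 4489 / 20.5 = 219.0 s = 3.65 min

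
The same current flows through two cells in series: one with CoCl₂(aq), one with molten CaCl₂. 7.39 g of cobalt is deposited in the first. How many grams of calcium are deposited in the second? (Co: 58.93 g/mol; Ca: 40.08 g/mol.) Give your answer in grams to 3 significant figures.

5.03 g

n(Co) = 7.39 / 58.93 = 0.1254 mol
Co²⁺ + 2e⁻ → Co, so n(e⁻) = 2 × 0.1254 = 0.2508 mol
In series, the same 0.2508 mol of electrons flows through the second cell.
Ca²⁺ + 2e⁻ → Ca, so n(Ca) = 0.2508 / 2 = 0.1254 mol
m(Ca) = 0.1254 × 40.08 = 5.03 g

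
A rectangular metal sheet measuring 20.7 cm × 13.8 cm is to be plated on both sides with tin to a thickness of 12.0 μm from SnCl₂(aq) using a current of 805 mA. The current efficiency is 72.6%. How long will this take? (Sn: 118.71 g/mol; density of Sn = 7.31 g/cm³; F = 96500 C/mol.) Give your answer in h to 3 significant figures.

Plated area = 2 × 20.7 × 13.8 = 571.3 cm²
Volume = 571.3 × 12.0×10⁻⁴ cm = 0.6856 cm³
m(Sn) = 0.6856 × 7.31 = 5.012 g
n(Sn) = 5.012 / 118.71 = 0.04222 mol; n(e⁻) = 2 × 0.04222 = 0.08444 mol
Q = 0.08444 × 96500 / 0.726 = 11220 C
t = 11220 / 0.805 = 13940 s = 3.87 h

3.87 h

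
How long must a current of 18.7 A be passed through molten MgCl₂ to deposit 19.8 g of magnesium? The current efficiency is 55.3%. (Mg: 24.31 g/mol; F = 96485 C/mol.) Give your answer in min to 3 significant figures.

n(Mg) = 19.8 / 24.31 = 0.8145 mol
Mg²⁺ + 2e⁻ → Mg, so n(e⁻) = 2 × 0.8145 = 1.629 mol
Q = 1.629 × 96485 / 0.553 = 2.842×10^5 C
t = Q / I = 2.842×10^5 / 18.7 = 15200 s = 253 min

253 min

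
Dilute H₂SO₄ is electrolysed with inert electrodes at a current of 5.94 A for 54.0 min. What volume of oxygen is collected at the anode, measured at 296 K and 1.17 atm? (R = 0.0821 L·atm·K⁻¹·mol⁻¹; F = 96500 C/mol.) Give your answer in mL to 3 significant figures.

1040 mL

Q = 5.94 A × 3240 s = 19250 C
n(e⁻) = 19250 / 96500 = 0.1995 mol
2H₂O → O₂ + 4H⁺ + 4e⁻, so n(O₂) = 0.1995 / 4 = 0.04988 mol
V = nRT/P = 0.04988 × 0.0821 × 296 / 1.17 = 1.036 L
= 1040 mL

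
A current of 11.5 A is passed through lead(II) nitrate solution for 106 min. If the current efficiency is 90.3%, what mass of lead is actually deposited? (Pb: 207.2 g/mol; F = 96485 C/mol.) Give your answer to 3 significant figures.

70.9 g

Q = 11.5 × 6360 = 73140 C
n(e⁻) = 73140 / 96485 = 0.7580 mol
Pb²⁺ + 2e⁻ → Pb, so theoretical m(Pb) = 0.3790 × 207.2 = 78.53 g
Actual mass = 90.3% × 78.53 = 70.9 g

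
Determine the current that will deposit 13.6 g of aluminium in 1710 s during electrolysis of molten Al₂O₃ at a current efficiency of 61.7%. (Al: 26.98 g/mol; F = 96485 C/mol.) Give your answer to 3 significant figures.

138 A

n(Al) = 13.6 / 26.98 = 0.5041 mol
Al³⁺ + 3e⁻ → Al, so n(e⁻) = 3 × 0.5041 = 1.512 mol
Q = 1.512 × 96485 / 0.617 = 2.364×10^5 C
I = Q / t = 2.364×10^5 / 1710 s = 138 A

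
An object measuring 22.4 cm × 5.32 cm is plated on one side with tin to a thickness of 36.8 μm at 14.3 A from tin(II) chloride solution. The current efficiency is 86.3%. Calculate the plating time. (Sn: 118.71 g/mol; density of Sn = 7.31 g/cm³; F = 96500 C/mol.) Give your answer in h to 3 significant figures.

0.117 h

Plated area = 22.4 × 5.32 = 119.2 cm²
Volume = 119.2 × 36.8×10⁻⁴ cm = 0.4387 cm³
m(Sn) = 0.4387 × 7.31 = 3.207 g
n(Sn) = 3.207 / 118.71 = 0.02702 mol; n(e⁻) = 2 × 0.02702 = 0.05404 mol
Q = 0.05404 × 96500 / 0.863 = 6043 C
t = 6043 / 14.3 = 422.6 s = 0.117 h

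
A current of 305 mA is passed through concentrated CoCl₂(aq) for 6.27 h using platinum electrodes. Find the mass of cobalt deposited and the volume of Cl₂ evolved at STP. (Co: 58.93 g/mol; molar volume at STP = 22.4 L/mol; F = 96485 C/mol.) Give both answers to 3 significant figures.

Q = 0.305 × 22572 = 6884 C; n(e⁻) = 6884 / 96485 = 0.07135 mol
Cathode: Co²⁺ + 2e⁻ → Co → n(Co) = 0.07135/2 = 0.03568 mol → 2.10 g
Anode: 2Cl⁻ → Cl₂ + 2e⁻ → n(Cl₂) = 0.07135/2 = 0.03568 mol → 0.799 L

2.10 g Co; 0.799 L Cl₂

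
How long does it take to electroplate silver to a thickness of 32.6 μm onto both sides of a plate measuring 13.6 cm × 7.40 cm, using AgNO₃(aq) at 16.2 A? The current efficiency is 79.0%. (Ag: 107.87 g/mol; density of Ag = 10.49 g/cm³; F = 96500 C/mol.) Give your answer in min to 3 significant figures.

8.02 min

Plated area = 2 × 13.6 × 7.40 = 201.3 cm²
Volume = 201.3 × 32.6×10⁻⁴ cm = 0.6562 cm³
m(Ag) = 0.6562 × 10.49 = 6.884 g
n(Ag) = 6.884 / 107.87 = 0.06382 mol; n(e⁻) = 0.06382 mol
Q = 0.06382 × 96500 / 0.790 = 7796 C
t = 7796 / 16.2 = 481.2 s = 8.02 min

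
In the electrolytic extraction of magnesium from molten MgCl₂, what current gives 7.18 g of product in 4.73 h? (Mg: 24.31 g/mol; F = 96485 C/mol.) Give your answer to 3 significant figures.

3.35 A

n(Mg) = 7.18 / 24.31 = 0.2954 mol
Mg²⁺ + 2e⁻ → Mg, so n(e⁻) = 2 × 0.2954 = 0.5908 mol
Q = 0.5908 × 96485 = 57000 C
I = Q / t = 57000 / 17028 s = 3.35 A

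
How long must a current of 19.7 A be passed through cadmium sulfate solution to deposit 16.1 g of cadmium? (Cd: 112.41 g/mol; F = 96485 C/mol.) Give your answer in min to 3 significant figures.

23.4 min

n(Cd) = 16.1 / 112.41 = 0.1432 mol
Cd²⁺ + 2e⁻ → Cd, so n(e⁻) = 2 × 0.1432 = 0.2864 mol
Q = 0.2864 × 96485 = 27630 C
t = Q / I = 27630 / 19.7 = 1403 s = 23.4 min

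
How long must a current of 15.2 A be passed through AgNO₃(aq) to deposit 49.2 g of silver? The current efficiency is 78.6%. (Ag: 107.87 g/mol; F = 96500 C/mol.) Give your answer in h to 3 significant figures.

1.02 h

n(Ag) = 49.2 / 107.87 = 0.4561 mol
Ag⁺ + e⁻ → Ag, so n(e⁻) = 0.4561 mol
Q = 0.4561 × 96500 / 0.786 = 56000 C
t = Q / I = 56000 / 15.2 = 3684 s = 1.02 h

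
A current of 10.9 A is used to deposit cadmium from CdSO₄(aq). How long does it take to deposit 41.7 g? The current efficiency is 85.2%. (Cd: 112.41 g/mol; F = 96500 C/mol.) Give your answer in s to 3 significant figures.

n(Cd) = 41.7 / 112.41 = 0.3710 mol
Cd²⁺ + 2e⁻ → Cd, so n(e⁻) = 2 × 0.3710 = 0.7420 mol
Q = 0.7420 × 96500 / 0.852 = 84040 C
t = Q / I = 84040 / 10.9 = 7710 s

7710 s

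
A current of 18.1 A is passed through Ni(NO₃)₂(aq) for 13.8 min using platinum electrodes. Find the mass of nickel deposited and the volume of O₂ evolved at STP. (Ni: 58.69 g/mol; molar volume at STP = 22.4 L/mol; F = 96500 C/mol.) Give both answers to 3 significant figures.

4.56 g Ni; 0.870 L O₂

Q = 18.1 × 828 = 14990 C; n(e⁻) = 14990 / 96500 = 0.1553 mol
Cathode: Ni²⁺ + 2e⁻ → Ni → n(Ni) = 0.1553/2 = 0.07765 mol → 4.56 g
Anode: 2H₂O → O₂ + 4H⁺ + 4e⁻ → n(O₂) = 0.1553/4 = 0.03883 mol → 0.870 L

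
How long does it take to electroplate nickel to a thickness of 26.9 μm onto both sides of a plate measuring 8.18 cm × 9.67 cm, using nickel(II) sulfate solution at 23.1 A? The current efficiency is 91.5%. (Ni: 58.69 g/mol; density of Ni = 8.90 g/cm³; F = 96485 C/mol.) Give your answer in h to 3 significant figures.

Plated area = 2 × 8.18 × 9.67 = 158.2 cm²
Volume = 158.2 × 26.9×10⁻⁴ cm = 0.4256 cm³
m(Ni) = 0.4256 × 8.90 = 3.788 g
n(Ni) = 3.788 / 58.69 = 0.06454 mol; n(e⁻) = 2 × 0.06454 = 0.1291 mol
Q = 0.1291 × 96485 / 0.915 = 13610 C
t = 13610 / 23.1 = 589.2 s = 0.164 h

0.164 h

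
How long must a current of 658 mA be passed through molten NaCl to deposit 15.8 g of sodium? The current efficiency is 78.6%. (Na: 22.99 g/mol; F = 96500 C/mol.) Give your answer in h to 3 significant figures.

35.6 h

n(Na) = 15.8 / 22.99 = 0.6873 mol
Na⁺ + e⁻ → Na, so n(e⁻) = 0.6873 mol
Q = 0.6873 × 96500 / 0.786 = 84380 C
t = Q / I = 84380 / 0.658 = 1.282×10^5 s = 35.6 h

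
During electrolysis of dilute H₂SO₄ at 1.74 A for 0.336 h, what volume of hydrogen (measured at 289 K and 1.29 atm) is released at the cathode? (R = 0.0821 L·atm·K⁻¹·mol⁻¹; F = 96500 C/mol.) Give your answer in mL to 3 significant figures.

201 mL

Q = It = 1.74 × 1209.6 = 2105 C
Moles of electrons = 2105 / 96500 = 0.02181 mol
2H⁺ + 2e⁻ → H₂, so n(H₂) = 0.02181 / 2 = 0.01091 mol
V = nRT/P = 0.01091 × 0.0821 × 289 / 1.29 = 0.2007 L
= 201 mL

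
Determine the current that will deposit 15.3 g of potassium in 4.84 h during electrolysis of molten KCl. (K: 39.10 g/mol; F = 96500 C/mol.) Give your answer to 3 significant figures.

n(K) = 15.3 / 39.10 = 0.3913 mol
K⁺ + e⁻ → K, so n(e⁻) = 0.3913 mol
Q = 0.3913 × 96500 = 37760 C
I = Q / t = 37760 / 17424 s = 2.17 A

2.17 A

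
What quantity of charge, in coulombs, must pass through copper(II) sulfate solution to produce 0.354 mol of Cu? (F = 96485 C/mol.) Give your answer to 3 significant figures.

68300 C

Cu²⁺ + 2e⁻ → Cu, so n(e⁻) = 2 × 0.354 = 0.7080 mol
Q = 0.7080 × 96485 = 68310 C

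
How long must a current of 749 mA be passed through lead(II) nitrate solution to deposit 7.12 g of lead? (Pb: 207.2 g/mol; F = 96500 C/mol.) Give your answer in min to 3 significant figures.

n(Pb) = 7.12 / 207.2 = 0.03436 mol
Pb²⁺ + 2e⁻ → Pb, so n(e⁻) = 2 × 0.03436 = 0.06872 mol
Q = 0.06872 × 96500 = 6631 C
t = Q / I = 6631 / 0.749 = 8853 s = 148 min

148 min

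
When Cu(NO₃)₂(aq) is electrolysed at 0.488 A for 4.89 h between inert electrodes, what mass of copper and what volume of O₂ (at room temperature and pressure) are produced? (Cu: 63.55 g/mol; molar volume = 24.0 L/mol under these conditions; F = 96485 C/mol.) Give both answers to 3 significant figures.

Q = 0.488 × 17604 = 8591 C; n(e⁻) = 8591 / 96485 = 0.08904 mol
Cathode: Cu²⁺ + 2e⁻ → Cu → n(Cu) = 0.08904/2 = 0.04452 mol → 2.83 g
Anode: 2H₂O → O₂ + 4H⁺ + 4e⁻ → n(O₂) = 0.08904/4 = 0.02226 mol → 0.534 L

2.83 g Cu; 0.534 L O₂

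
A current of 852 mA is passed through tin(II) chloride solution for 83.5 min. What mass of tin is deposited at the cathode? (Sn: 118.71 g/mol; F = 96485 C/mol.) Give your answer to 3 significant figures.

2.63 g

Q = 0.852 A × 5010 s = 4269 C
Moles of electrons = 4269 / 96485 = 0.04425 mol
Sn²⁺ + 2e⁻ → Sn, so n(Sn) = 0.04425 / 2 = 0.02213 mol
m = 0.02213 × 118.71 = 2.63 g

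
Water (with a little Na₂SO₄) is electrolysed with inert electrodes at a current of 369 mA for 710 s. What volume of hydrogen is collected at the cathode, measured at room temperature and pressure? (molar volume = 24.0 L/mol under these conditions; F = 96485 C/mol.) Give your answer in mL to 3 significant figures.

Q = 0.369 A × 710 s = 262.0 C
n(e⁻) = 262.0 / 96485 = 0.002715 mol
2H⁺ + 2e⁻ → H₂, so n(H₂) = 0.002715 / 2 = 0.001358 mol
V = 0.001358 × 24.0 = 0.03259 L
= 32.6 mL

32.6 mL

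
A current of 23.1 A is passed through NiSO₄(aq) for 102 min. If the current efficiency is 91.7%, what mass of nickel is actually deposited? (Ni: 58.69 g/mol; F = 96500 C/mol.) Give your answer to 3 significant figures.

Q = 23.1 × 6120 = 1.414×10^5 C
n(e⁻) = 1.414×10^5 / 96500 = 1.465 mol
Ni²⁺ + 2e⁻ → Ni, so theoretical m(Ni) = 0.7325 × 58.69 = 42.99 g
Actual mass = 91.7% × 42.99 = 39.4 g

39.4 g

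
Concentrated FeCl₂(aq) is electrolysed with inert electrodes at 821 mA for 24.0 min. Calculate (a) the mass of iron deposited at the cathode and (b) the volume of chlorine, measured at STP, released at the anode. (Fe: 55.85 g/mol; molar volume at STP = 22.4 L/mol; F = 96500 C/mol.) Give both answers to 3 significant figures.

Q = 0.821 × 1440 = 1182 C; n(e⁻) = 1182 / 96500 = 0.01225 mol
Cathode: Fe²⁺ + 2e⁻ → Fe → n(Fe) = 0.01225/2 = 0.006125 mol → 0.342 g
Anode: 2Cl⁻ → Cl₂ + 2e⁻ → n(Cl₂) = 0.01225/2 = 0.006125 mol → 0.137 L

0.342 g Fe; 0.137 L Cl₂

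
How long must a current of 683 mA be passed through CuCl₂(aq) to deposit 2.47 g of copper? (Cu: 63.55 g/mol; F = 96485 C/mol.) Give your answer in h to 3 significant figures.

3.05 h

n(Cu) = 2.47 / 63.55 = 0.03887 mol
Cu²⁺ + 2e⁻ → Cu, so n(e⁻) = 2 × 0.03887 = 0.07774 mol
Q = 0.07774 × 96485 = 7501 C
t = Q / I = 7501 / 0.683 = 10980 s = 3.05 h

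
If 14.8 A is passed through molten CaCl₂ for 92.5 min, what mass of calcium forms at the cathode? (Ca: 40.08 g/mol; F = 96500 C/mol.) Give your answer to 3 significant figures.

17.1 g

Charge passed = 14.8 × 5550 = 82140 C
n(e⁻) = Q/F = 82140/96500 = 0.8512 mol
Ca²⁺ + 2e⁻ → Ca, so n(Ca) = 0.8512 / 2 = 0.4256 mol
m = 0.4256 × 40.08 = 17.1 g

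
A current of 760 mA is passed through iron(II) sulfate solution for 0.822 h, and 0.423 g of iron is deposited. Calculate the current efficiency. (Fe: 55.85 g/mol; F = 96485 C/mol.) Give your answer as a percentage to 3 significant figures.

Q = 0.760 × 2959.2 = 2249 C
n(e⁻) = 2249 / 96485 = 0.02331 mol
Fe²⁺ + 2e⁻ → Fe, so theoretical n(Fe) = 0.01166 mol → 0.6512 g
Efficiency = 0.423 / 0.6512 = 0.6496 = 65.0%

65.0%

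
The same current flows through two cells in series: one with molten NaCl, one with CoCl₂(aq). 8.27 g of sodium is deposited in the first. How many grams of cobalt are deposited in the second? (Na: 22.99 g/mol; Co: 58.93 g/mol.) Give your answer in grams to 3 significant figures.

10.6 g

n(Na) = 8.27 / 22.99 = 0.3597 mol
Na⁺ + e⁻ → Na, so n(e⁻) = 0.3597 mol
Same current for the same time ⇒ same n(e⁻) = 0.3597 mol in both cells.
Co²⁺ + 2e⁻ → Co, so n(Co) = 0.3597 / 2 = 0.1799 mol
m(Co) = 0.1799 × 58.93 = 10.6 g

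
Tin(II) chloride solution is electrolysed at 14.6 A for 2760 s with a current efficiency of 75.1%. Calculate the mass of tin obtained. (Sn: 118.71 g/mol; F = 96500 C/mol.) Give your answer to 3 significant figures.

18.6 g

Q = 14.6 × 2760 = 40300 C
n(e⁻) = 40300 / 96500 = 0.4176 mol
Sn²⁺ + 2e⁻ → Sn, so theoretical m(Sn) = 0.2088 × 118.71 = 24.79 g
Actual mass = 75.1% × 24.79 = 18.6 g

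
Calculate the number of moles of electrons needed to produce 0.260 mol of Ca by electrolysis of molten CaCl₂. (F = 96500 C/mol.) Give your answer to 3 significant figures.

0.520 mol

Ca²⁺ + 2e⁻ → Ca, so n(e⁻) = 2 × 0.260 = 0.5200 mol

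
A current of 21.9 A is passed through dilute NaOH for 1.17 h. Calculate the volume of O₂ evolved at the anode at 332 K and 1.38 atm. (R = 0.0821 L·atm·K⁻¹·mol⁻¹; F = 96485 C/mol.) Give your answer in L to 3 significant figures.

4.72 L

Q = 21.9 A × 4212 s = 92240 C
n(e⁻) = 92240 / 96485 = 0.9560 mol
2H₂O → O₂ + 4H⁺ + 4e⁻, so n(O₂) = 0.9560 / 4 = 0.2390 mol
V = nRT/P = 0.2390 × 0.0821 × 332 / 1.38 = 4.721 L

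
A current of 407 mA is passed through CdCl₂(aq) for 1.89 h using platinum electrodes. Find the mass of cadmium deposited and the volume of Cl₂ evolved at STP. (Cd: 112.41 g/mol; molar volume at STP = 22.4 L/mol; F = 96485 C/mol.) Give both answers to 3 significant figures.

Q = 0.407 × 6804 = 2769 C; n(e⁻) = 2769 / 96485 = 0.02870 mol
Cathode: Cd²⁺ + 2e⁻ → Cd → n(Cd) = 0.02870/2 = 0.01435 mol → 1.61 g
Anode: 2Cl⁻ → Cl₂ + 2e⁻ → n(Cl₂) = 0.02870/2 = 0.01435 mol → 0.321 L

1.61 g Cd; 0.321 L Cl₂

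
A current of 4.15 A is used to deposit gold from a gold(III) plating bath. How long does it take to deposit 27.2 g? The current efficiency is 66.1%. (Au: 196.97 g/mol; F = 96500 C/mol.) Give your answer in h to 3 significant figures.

n(Au) = 27.2 / 196.97 = 0.1381 mol
Au³⁺ + 3e⁻ → Au, so n(e⁻) = 3 × 0.1381 = 0.4143 mol
Q = 0.4143 × 96500 / 0.661 = 60480 C
t = Q / I = 60480 / 4.15 = 14570 s = 4.05 h

4.05 h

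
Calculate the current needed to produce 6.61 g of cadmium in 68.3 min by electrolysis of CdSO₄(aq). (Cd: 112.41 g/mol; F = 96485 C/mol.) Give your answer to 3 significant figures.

n(Cd) = 6.61 / 112.41 = 0.05880 mol
Cd²⁺ + 2e⁻ → Cd, so n(e⁻) = 2 × 0.05880 = 0.1176 mol
Q = 0.1176 × 96485 = 11350 C
I = Q / t = 11350 / 4098 s = 2.77 A

2.77 A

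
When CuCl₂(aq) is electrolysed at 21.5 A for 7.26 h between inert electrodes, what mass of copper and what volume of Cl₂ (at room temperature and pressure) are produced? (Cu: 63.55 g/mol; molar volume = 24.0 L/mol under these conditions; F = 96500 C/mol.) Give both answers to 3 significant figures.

Q = 21.5 × 26136 = 5.619×10^5 C; n(e⁻) = 5.619×10^5 / 96500 = 5.823 mol
Cathode: Cu²⁺ + 2e⁻ → Cu → n(Cu) = 5.823/2 = 2.912 mol → 185 g
Anode: 2Cl⁻ → Cl₂ + 2e⁻ → n(Cl₂) = 5.823/2 = 2.912 mol → 69.9 L

185 g Cu; 69.9 L Cl₂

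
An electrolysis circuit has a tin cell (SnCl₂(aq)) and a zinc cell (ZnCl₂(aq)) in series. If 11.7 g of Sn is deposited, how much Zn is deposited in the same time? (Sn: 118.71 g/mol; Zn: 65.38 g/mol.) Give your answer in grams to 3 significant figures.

6.44 g

n(Sn) = 11.7 / 118.71 = 0.09856 mol
Sn²⁺ + 2e⁻ → Sn, so n(e⁻) = 2 × 0.09856 = 0.1971 mol
In series, the same 0.1971 mol of electrons flows through the second cell.
Zn²⁺ + 2e⁻ → Zn, so n(Zn) = 0.1971 / 2 = 0.09855 mol
m(Zn) = 0.09855 × 65.38 = 6.44 g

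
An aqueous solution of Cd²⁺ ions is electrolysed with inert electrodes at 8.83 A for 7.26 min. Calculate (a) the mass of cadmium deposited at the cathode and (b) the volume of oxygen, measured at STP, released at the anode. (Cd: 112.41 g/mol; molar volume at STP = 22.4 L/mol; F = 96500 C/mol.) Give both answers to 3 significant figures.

2.24 g Cd; 0.223 L O₂

Q = 8.83 × 435.6 = 3846 C; n(e⁻) = 3846 / 96500 = 0.03985 mol
Cathode: Cd²⁺ + 2e⁻ → Cd → n(Cd) = 0.03985/2 = 0.01993 mol → 2.24 g
Anode: 2H₂O → O₂ + 4H⁺ + 4e⁻ → n(O₂) = 0.03985/4 = 0.009963 mol → 0.223 L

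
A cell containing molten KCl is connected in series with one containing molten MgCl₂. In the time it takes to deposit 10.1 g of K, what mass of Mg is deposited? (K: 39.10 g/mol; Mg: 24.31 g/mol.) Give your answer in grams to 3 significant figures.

n(K) = 10.1 / 39.10 = 0.2583 mol
K⁺ + e⁻ → K, so n(e⁻) = 0.2583 mol
Since the cells are in series, n(e⁻) in the Mg cell is also 0.2583 mol.
Mg²⁺ + 2e⁻ → Mg, so n(Mg) = 0.2583 / 2 = 0.1292 mol
m(Mg) = 0.1292 × 24.31 = 3.14 g

3.14 g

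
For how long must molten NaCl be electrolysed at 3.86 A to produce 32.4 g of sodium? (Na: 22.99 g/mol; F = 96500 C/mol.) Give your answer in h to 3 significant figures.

9.79 h

n(Na) = 32.4 / 22.99 = 1.409 mol
Na⁺ + e⁻ → Na, so n(e⁻) = 1.409 mol
Q = 1.409 × 96500 = 1.360×10^5 C
t = Q / I = 1.360×10^5 / 3.86 = 35230 s = 9.79 h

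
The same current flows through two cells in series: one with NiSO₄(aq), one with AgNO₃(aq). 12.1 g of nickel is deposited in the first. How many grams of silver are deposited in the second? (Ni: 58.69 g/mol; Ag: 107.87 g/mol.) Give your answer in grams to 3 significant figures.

44.5 g

n(Ni) = 12.1 / 58.69 = 0.2062 mol
Ni²⁺ + 2e⁻ → Ni, so n(e⁻) = 2 × 0.2062 = 0.4124 mol
Since the cells are in series, n(e⁻) in the Ag cell is also 0.4124 mol.
Ag⁺ + e⁻ → Ag, so n(Ag) = 0.4124 mol
m(Ag) = 0.4124 × 107.87 = 44.5 g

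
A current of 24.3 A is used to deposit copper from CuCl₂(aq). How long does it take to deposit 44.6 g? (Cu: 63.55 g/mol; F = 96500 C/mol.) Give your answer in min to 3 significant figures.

n(Cu) = 44.6 / 63.55 = 0.7018 mol
Cu²⁺ + 2e⁻ → Cu, so n(e⁻) = 2 × 0.7018 = 1.404 mol
Q = 1.404 × 96500 = 1.355×10^5 C
t = Q / I = 1.355×10^5 / 24.3 = 5576 s = 92.9 min

92.9 min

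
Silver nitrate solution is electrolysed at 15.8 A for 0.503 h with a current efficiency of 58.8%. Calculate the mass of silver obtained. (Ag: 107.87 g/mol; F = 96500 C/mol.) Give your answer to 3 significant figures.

18.8 g

Q = 15.8 × 1810.8 = 28610 C
n(e⁻) = 28610 / 96500 = 0.2965 mol
Ag⁺ + e⁻ → Ag, so theoretical m(Ag) = 0.2965 × 107.87 = 31.98 g
Actual mass = 58.8% × 31.98 = 18.8 g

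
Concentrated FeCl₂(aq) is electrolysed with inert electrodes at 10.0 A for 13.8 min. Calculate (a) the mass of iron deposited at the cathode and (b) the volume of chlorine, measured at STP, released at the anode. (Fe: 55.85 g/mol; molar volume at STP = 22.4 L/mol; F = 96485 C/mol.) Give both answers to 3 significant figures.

Q = 10.0 × 828 = 8280 C; n(e⁻) = 8280 / 96485 = 0.08582 mol
Cathode: Fe²⁺ + 2e⁻ → Fe → n(Fe) = 0.08582/2 = 0.04291 mol → 2.40 g
Anode: 2Cl⁻ → Cl₂ + 2e⁻ → n(Cl₂) = 0.08582/2 = 0.04291 mol → 0.961 L

2.40 g Fe; 0.961 L Cl₂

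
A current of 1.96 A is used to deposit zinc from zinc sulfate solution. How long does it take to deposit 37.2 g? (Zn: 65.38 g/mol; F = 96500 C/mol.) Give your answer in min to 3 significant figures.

n(Zn) = 37.2 / 65.38 = 0.5690 mol
Zn²⁺ + 2e⁻ → Zn, so n(e⁻) = 2 × 0.5690 = 1.138 mol
Q = 1.138 × 96500 = 1.098×10^5 C
t = Q / I = 1.098×10^5 / 1.96 = 56020 s = 934 min

934 min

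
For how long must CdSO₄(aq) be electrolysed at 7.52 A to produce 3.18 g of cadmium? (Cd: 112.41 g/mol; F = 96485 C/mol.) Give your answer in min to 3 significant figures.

12.1 min

n(Cd) = 3.18 / 112.41 = 0.02829 mol
Cd²⁺ + 2e⁻ → Cd, so n(e⁻) = 2 × 0.02829 = 0.05658 mol
Q = 0.05658 × 96485 = 5459 C
t = Q / I = 5459 / 7.52 = 725.9 s = 12.1 min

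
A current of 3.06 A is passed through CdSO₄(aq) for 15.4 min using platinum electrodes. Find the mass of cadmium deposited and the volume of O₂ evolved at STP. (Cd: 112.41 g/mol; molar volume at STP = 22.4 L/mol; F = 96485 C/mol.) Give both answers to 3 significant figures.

Q = 3.06 × 924 = 2827 C; n(e⁻) = 2827 / 96485 = 0.02930 mol
Cathode: Cd²⁺ + 2e⁻ → Cd → n(Cd) = 0.02930/2 = 0.01465 mol → 1.65 g
Anode: 2H₂O → O₂ + 4H⁺ + 4e⁻ → n(O₂) = 0.02930/4 = 0.007325 mol → 0.164 L

1.65 g Cd; 0.164 L O₂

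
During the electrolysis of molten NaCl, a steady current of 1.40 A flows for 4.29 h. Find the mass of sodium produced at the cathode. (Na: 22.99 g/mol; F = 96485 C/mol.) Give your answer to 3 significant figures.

5.15 g

Q = It = 1.40 × 15444 = 21620 C
n(e⁻) = Q/F = 21620/96485 = 0.2241 mol
Na⁺ + e⁻ → Na, so n(Na) = 0.2241 mol
m = 0.2241 × 22.99 = 5.15 g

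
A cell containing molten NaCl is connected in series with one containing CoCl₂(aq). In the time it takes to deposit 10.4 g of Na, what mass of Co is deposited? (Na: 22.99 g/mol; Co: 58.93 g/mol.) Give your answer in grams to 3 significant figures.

n(Na) = 10.4 / 22.99 = 0.4524 mol
Na⁺ + e⁻ → Na, so n(e⁻) = 0.4524 mol
Since the cells are in series, n(e⁻) in the Co cell is also 0.4524 mol.
Co²⁺ + 2e⁻ → Co, so n(Co) = 0.4524 / 2 = 0.2262 mol
m(Co) = 0.2262 × 58.93 = 13.3 g

13.3 g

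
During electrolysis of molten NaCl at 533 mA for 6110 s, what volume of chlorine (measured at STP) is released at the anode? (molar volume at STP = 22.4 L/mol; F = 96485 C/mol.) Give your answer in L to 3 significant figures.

Q = It = 0.533 × 6110 = 3257 C
n(e⁻) = Q/F = 3257/96485 = 0.03376 mol
2Cl⁻ → Cl₂ + 2e⁻, so n(Cl₂) = 0.03376 / 2 = 0.01688 mol
V = 0.01688 × 22.4 = 0.3781 L

0.378 L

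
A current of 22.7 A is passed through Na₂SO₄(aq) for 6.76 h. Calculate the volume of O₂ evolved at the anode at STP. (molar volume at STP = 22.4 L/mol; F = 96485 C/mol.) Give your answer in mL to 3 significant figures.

Q = It = 22.7 × 24336 = 5.524×10^5 C
n(e⁻) = 5.524×10^5 / 96485 = 5.725 mol
2H₂O → O₂ + 4H⁺ + 4e⁻, so n(O₂) = 5.725 / 4 = 1.431 mol
V = 1.431 × 22.4 = 32.05 L
= 32100 mL

32100 mL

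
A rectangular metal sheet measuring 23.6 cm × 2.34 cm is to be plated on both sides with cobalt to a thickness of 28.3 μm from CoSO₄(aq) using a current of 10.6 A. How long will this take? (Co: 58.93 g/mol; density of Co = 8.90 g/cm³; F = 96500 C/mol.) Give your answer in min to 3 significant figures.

14.3 min

Plated area = 2 × 23.6 × 2.34 = 110.4 cm²
Volume = 110.4 × 28.3×10⁻⁴ cm = 0.3124 cm³
m(Co) = 0.3124 × 8.90 = 2.780 g
n(Co) = 2.780 / 58.93 = 0.04717 mol; n(e⁻) = 2 × 0.04717 = 0.09434 mol
Q = 0.09434 × 96500 = 9104 C
t = 9104 / 10.6 = 858.9 s = 14.3 min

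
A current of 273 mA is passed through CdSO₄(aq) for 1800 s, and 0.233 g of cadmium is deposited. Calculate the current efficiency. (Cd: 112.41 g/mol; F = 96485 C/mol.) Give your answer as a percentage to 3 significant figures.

81.4%

Q = 0.273 × 1800 = 491.4 C
n(e⁻) = 491.4 / 96485 = 0.005093 mol
Cd²⁺ + 2e⁻ → Cd, so theoretical n(Cd) = 0.002547 mol → 0.2863 g
Efficiency = 0.233 / 0.2863 = 0.8138 = 81.4%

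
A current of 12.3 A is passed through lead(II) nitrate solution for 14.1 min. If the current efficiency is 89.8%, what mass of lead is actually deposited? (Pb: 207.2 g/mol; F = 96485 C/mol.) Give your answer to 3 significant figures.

Q = 12.3 × 846 = 10410 C
n(e⁻) = 10410 / 96485 = 0.1079 mol
Pb²⁺ + 2e⁻ → Pb, so theoretical m(Pb) = 0.05395 × 207.2 = 11.18 g
Actual mass = 89.8% × 11.18 = 10.0 g

10.0 g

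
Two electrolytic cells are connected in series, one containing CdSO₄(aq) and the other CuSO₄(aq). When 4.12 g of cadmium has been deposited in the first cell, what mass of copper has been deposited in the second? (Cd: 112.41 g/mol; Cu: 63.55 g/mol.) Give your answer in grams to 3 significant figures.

2.33 g

n(Cd) = 4.12 / 112.41 = 0.03665 mol
Cd²⁺ + 2e⁻ → Cd, so n(e⁻) = 2 × 0.03665 = 0.07330 mol
The cells are in series, so the same charge (and hence the same n(e⁻) = 0.07330 mol) passes through both.
Cu²⁺ + 2e⁻ → Cu, so n(Cu) = 0.07330 / 2 = 0.03665 mol
m(Cu) = 0.03665 × 63.55 = 2.33 g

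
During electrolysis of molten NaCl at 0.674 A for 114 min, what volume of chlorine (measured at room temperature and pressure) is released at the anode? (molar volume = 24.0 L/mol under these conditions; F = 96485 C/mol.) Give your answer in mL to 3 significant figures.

Q = 0.674 A × 6840 s = 4610 C
n(e⁻) = 4610 / 96485 = 0.04778 mol
2Cl⁻ → Cl₂ + 2e⁻, so n(Cl₂) = 0.04778 / 2 = 0.02389 mol
V = 0.02389 × 24.0 = 0.5734 L
= 573 mL

573 mL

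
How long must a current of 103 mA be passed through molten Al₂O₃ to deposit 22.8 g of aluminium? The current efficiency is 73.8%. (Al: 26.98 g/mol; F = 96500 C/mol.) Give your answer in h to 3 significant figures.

894 h

n(Al) = 22.8 / 26.98 = 0.8451 mol
Al³⁺ + 3e⁻ → Al, so n(e⁻) = 3 × 0.8451 = 2.535 mol
Q = 2.535 × 96500 / 0.738 = 3.315×10^5 C
t = Q / I = 3.315×10^5 / 0.103 = 3.218×10^6 s = 894 h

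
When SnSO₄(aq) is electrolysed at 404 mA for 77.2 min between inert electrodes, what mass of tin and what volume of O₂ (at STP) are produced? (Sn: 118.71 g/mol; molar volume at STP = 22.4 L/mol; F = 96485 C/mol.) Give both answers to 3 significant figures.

1.15 g Sn; 0.109 L O₂

Q = 0.404 × 4632 = 1871 C; n(e⁻) = 1871 / 96485 = 0.01939 mol
Cathode: Sn²⁺ + 2e⁻ → Sn → n(Sn) = 0.01939/2 = 0.009695 mol → 1.15 g
Anode: 2H₂O → O₂ + 4H⁺ + 4e⁻ → n(O₂) = 0.01939/4 = 0.004848 mol → 0.109 L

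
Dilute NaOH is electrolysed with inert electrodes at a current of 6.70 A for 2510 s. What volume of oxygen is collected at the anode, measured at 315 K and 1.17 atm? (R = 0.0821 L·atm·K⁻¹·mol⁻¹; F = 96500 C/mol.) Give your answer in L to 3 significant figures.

0.963 L

Charge passed = 6.70 × 2510 = 16820 C
Moles of electrons = 16820 / 96500 = 0.1743 mol
2H₂O → O₂ + 4H⁺ + 4e⁻, so n(O₂) = 0.1743 / 4 = 0.04358 mol
V = nRT/P = 0.04358 × 0.0821 × 315 / 1.17 = 0.9633 L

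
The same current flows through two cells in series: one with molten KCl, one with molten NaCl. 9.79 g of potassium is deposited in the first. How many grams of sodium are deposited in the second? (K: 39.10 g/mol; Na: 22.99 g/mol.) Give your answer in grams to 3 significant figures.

5.76 g

n(K) = 9.79 / 39.10 = 0.2504 mol
K⁺ + e⁻ → K, so n(e⁻) = 0.2504 mol
Since the cells are in series, n(e⁻) in the Na cell is also 0.2504 mol.
Na⁺ + e⁻ → Na, so n(Na) = 0.2504 mol
m(Na) = 0.2504 × 22.99 = 5.76 g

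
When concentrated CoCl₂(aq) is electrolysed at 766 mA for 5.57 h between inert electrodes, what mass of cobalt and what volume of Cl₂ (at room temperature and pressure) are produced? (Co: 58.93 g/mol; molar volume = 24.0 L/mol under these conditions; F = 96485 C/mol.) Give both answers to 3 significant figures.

Q = 0.766 × 20052 = 15360 C; n(e⁻) = 15360 / 96485 = 0.1592 mol
Cathode: Co²⁺ + 2e⁻ → Co → n(Co) = 0.1592/2 = 0.07960 mol → 4.69 g
Anode: 2Cl⁻ → Cl₂ + 2e⁻ → n(Cl₂) = 0.1592/2 = 0.07960 mol → 1.91 L

4.69 g Co; 1.91 L Cl₂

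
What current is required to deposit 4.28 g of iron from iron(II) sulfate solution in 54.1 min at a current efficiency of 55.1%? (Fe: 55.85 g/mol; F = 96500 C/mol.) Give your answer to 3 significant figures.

8.27 A

n(Fe) = 4.28 / 55.85 = 0.07663 mol
Fe²⁺ + 2e⁻ → Fe, so n(e⁻) = 2 × 0.07663 = 0.1533 mol
Q = 0.1533 × 96500 / 0.551 = 26850 C
I = Q / t = 26850 / 3246 s = 8.27 A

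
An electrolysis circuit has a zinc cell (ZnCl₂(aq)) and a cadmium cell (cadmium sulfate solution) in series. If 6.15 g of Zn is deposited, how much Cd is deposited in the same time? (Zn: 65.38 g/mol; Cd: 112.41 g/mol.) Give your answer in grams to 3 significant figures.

10.6 g

n(Zn) = 6.15 / 65.38 = 0.09407 mol
Zn²⁺ + 2e⁻ → Zn, so n(e⁻) = 2 × 0.09407 = 0.1881 mol
Since the cells are in series, n(e⁻) in the Cd cell is also 0.1881 mol.
Cd²⁺ + 2e⁻ → Cd, so n(Cd) = 0.1881 / 2 = 0.09405 mol
m(Cd) = 0.09405 × 112.41 = 10.6 g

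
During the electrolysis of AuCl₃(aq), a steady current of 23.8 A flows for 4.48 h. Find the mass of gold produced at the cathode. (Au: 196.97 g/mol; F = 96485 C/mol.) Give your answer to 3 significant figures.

Charge passed = 23.8 × 16128 = 3.838×10^5 C
n(e⁻) = 3.838×10^5 / 96485 = 3.978 mol
Au³⁺ + 3e⁻ → Au, so n(Au) = 3.978 / 3 = 1.326 mol
m = 1.326 × 196.97 = 261 g

261 g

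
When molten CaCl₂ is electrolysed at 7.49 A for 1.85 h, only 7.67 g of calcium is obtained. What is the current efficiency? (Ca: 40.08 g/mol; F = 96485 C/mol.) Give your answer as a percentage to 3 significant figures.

Q = 7.49 × 6660 = 49880 C
n(e⁻) = 49880 / 96485 = 0.5170 mol
Ca²⁺ + 2e⁻ → Ca, so theoretical n(Ca) = 0.2585 mol → 10.36 g
Efficiency = 7.67 / 10.36 = 0.7403 = 74.0%

74.0%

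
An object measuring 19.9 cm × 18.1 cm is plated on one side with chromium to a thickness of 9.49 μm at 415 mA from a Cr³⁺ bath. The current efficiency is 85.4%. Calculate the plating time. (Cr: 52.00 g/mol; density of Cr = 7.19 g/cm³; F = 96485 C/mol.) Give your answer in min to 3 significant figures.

Plated area = 19.9 × 18.1 = 360.2 cm²
Volume = 360.2 × 9.49×10⁻⁴ cm = 0.3418 cm³
m(Cr) = 0.3418 × 7.19 = 2.458 g
n(Cr) = 2.458 / 52.00 = 0.04727 mol; n(e⁻) = 3 × 0.04727 = 0.1418 mol
Q = 0.1418 × 96485 / 0.854 = 16020 C
t = 16020 / 0.415 = 38600 s = 643 min

643 min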